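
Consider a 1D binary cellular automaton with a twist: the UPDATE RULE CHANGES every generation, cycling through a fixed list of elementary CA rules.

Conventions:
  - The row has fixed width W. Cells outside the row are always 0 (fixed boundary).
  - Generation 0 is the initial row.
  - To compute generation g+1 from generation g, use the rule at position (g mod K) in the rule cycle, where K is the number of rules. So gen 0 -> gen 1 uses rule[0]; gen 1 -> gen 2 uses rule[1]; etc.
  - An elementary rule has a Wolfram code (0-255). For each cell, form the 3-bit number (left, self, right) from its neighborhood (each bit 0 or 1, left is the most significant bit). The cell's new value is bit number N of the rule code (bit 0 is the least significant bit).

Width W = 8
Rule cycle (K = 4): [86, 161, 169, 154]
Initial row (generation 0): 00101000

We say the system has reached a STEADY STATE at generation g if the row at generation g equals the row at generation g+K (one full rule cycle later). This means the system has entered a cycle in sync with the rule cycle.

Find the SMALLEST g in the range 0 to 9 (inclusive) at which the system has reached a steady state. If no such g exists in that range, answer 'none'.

Gen 0: 00101000
Gen 1 (rule 86): 01101100
Gen 2 (rule 161): 00010001
Gen 3 (rule 169): 11000100
Gen 4 (rule 154): 10101010
Gen 5 (rule 86): 10101011
Gen 6 (rule 161): 01010100
Gen 7 (rule 169): 00101001
Gen 8 (rule 154): 01000110
Gen 9 (rule 86): 11101011
Gen 10 (rule 161): 01010100
Gen 11 (rule 169): 00101001
Gen 12 (rule 154): 01000110
Gen 13 (rule 86): 11101011

Answer: 6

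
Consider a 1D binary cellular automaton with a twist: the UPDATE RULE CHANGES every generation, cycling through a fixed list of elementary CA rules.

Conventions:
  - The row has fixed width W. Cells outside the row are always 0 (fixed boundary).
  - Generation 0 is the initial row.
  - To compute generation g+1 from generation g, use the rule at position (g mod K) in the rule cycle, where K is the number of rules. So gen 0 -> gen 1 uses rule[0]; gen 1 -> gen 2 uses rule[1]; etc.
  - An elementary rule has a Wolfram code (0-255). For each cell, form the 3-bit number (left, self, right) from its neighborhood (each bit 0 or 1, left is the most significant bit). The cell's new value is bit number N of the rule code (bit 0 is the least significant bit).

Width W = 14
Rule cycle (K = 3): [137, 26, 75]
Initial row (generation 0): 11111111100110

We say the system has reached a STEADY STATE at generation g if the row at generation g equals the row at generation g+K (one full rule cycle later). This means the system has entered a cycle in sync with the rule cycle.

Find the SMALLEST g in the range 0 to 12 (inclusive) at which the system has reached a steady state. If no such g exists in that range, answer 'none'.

Answer: none

Derivation:
Gen 0: 11111111100110
Gen 1 (rule 137): 11111111000100
Gen 2 (rule 26): 10000000101010
Gen 3 (rule 75): 00111111000000
Gen 4 (rule 137): 10111110011111
Gen 5 (rule 26): 00100001110000
Gen 6 (rule 75): 11001111010111
Gen 7 (rule 137): 10001110000110
Gen 8 (rule 26): 01011001001101
Gen 9 (rule 75): 10011010011100
Gen 10 (rule 137): 00010000011001
Gen 11 (rule 26): 00101000110110
Gen 12 (rule 75): 11000011110110
Gen 13 (rule 137): 10011011100100
Gen 14 (rule 26): 01110010011010
Gen 15 (rule 75): 11010100111000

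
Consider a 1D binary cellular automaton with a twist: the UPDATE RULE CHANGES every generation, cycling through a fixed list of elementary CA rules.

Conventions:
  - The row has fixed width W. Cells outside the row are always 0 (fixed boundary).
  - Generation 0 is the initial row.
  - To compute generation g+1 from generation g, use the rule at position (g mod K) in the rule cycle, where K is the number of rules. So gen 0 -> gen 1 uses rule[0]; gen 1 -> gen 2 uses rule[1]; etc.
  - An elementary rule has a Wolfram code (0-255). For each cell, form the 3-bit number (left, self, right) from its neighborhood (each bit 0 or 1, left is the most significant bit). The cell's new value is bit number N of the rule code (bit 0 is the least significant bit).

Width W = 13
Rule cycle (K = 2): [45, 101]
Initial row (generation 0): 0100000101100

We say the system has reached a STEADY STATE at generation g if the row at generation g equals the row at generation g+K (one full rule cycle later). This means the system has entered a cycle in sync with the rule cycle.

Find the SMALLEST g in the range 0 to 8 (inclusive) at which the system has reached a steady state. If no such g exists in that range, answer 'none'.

Answer: none

Derivation:
Gen 0: 0100000101100
Gen 1 (rule 45): 0101110111001
Gen 2 (rule 101): 0110011001001
Gen 3 (rule 45): 0100010001001
Gen 4 (rule 101): 0101010101001
Gen 5 (rule 45): 0111111111001
Gen 6 (rule 101): 0000000001001
Gen 7 (rule 45): 1111111101001
Gen 8 (rule 101): 0000000111001
Gen 9 (rule 45): 1111110100001
Gen 10 (rule 101): 0000011101101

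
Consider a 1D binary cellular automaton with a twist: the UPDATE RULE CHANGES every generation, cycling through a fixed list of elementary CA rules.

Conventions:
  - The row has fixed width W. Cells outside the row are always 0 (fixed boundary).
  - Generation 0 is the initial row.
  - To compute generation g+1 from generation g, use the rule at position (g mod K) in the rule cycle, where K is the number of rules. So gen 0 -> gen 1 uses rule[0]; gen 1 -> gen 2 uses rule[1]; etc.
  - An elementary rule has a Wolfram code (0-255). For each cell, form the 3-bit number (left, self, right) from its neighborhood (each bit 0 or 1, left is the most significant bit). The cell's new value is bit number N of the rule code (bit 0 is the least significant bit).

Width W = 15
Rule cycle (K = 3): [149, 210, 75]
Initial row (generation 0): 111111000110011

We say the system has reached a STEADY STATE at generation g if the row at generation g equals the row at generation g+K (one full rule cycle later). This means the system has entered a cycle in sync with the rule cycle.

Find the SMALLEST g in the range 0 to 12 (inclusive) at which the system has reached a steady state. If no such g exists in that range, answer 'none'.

Gen 0: 111111000110011
Gen 1 (rule 149): 011110110001000
Gen 2 (rule 210): 101110011010100
Gen 3 (rule 75): 001010111000001
Gen 4 (rule 149): 101010010111101
Gen 5 (rule 210): 000001100011100
Gen 6 (rule 75): 111111101110101
Gen 7 (rule 149): 011111000100101
Gen 8 (rule 210): 101111101011000
Gen 9 (rule 75): 001000100011011
Gen 10 (rule 149): 101110111000000
Gen 11 (rule 210): 000110011100000
Gen 12 (rule 75): 111110110101111
Gen 13 (rule 149): 011100000100110
Gen 14 (rule 210): 101110001011011
Gen 15 (rule 75): 001010110011011

Answer: none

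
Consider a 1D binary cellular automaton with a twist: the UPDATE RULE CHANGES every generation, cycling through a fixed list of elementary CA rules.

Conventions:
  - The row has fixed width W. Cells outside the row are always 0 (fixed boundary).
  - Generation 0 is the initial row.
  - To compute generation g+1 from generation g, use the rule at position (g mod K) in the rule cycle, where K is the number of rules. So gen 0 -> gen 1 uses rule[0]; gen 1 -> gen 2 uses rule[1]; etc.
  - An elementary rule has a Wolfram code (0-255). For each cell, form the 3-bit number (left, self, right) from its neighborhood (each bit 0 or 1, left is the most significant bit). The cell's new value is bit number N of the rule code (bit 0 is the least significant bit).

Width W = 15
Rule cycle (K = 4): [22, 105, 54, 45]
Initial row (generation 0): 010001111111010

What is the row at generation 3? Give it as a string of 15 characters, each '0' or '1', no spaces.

Gen 0: 010001111111010
Gen 1 (rule 22): 111010000000011
Gen 2 (rule 105): 101100111111011
Gen 3 (rule 54): 110011000000100

Answer: 110011000000100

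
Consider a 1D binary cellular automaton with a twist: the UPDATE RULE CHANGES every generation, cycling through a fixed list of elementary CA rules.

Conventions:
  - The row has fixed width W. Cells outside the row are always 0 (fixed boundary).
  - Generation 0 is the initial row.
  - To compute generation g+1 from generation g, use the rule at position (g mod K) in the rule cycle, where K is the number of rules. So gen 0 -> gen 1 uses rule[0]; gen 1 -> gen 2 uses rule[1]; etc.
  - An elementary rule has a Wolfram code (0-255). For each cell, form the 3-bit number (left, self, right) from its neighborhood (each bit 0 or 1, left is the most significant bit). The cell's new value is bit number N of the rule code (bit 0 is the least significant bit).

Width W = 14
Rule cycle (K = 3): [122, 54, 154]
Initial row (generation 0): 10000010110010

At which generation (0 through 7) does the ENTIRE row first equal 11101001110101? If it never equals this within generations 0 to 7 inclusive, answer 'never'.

Gen 0: 10000010110010
Gen 1 (rule 122): 01000101111101
Gen 2 (rule 54): 11101110000011
Gen 3 (rule 154): 11001101000110
Gen 4 (rule 122): 11111110101111
Gen 5 (rule 54): 00000001110000
Gen 6 (rule 154): 00000011101000
Gen 7 (rule 122): 00000110110100

Answer: never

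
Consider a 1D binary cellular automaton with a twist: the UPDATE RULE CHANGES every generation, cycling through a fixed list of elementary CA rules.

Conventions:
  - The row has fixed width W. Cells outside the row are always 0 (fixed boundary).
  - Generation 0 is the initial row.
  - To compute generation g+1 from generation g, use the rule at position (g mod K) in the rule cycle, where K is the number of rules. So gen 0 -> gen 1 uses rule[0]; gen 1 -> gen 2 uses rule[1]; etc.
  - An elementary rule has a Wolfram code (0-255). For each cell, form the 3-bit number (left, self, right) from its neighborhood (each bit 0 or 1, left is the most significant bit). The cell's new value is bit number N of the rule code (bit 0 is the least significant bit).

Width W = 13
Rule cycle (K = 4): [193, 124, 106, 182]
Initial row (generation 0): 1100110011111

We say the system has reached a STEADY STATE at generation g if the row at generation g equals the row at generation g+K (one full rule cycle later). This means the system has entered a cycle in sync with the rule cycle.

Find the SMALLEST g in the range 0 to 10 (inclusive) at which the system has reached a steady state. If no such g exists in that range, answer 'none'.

Gen 0: 1100110011111
Gen 1 (rule 193): 0100010001111
Gen 2 (rule 124): 0110011001001
Gen 3 (rule 106): 1110111010010
Gen 4 (rule 182): 0101010111111
Gen 5 (rule 193): 0000000011111
Gen 6 (rule 124): 0000000010001
Gen 7 (rule 106): 0000000100010
Gen 8 (rule 182): 0000001110111
Gen 9 (rule 193): 1111100110011
Gen 10 (rule 124): 1000110111011
Gen 11 (rule 106): 0001111101111
Gen 12 (rule 182): 0010111010110
Gen 13 (rule 193): 1000011000010
Gen 14 (rule 124): 1100011100011

Answer: none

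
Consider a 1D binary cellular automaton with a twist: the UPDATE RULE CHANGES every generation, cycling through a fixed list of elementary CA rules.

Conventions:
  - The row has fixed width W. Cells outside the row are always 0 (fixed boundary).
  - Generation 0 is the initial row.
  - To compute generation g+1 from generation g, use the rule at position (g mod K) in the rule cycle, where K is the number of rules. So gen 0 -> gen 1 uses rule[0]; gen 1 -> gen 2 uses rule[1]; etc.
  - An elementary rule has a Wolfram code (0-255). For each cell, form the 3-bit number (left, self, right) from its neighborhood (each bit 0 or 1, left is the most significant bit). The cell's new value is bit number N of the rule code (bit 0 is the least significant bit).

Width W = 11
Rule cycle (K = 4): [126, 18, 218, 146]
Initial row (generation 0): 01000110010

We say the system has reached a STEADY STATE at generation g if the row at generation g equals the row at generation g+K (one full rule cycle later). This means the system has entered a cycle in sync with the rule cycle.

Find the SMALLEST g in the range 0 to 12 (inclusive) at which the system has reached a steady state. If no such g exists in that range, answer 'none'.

Answer: 2

Derivation:
Gen 0: 01000110010
Gen 1 (rule 126): 11101111111
Gen 2 (rule 18): 00000000000
Gen 3 (rule 218): 00000000000
Gen 4 (rule 146): 00000000000
Gen 5 (rule 126): 00000000000
Gen 6 (rule 18): 00000000000
Gen 7 (rule 218): 00000000000
Gen 8 (rule 146): 00000000000
Gen 9 (rule 126): 00000000000
Gen 10 (rule 18): 00000000000
Gen 11 (rule 218): 00000000000
Gen 12 (rule 146): 00000000000
Gen 13 (rule 126): 00000000000
Gen 14 (rule 18): 00000000000
Gen 15 (rule 218): 00000000000
Gen 16 (rule 146): 00000000000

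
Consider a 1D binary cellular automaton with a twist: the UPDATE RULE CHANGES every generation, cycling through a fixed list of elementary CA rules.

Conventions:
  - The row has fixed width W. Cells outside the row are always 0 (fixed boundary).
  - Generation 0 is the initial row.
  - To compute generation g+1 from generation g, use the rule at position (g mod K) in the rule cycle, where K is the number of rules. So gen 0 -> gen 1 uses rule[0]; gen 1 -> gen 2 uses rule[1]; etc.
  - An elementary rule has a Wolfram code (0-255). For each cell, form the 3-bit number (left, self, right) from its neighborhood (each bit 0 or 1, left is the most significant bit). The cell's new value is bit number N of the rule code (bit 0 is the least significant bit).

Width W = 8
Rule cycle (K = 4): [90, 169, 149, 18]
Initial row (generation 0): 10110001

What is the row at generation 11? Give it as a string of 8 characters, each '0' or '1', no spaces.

Answer: 11011000

Derivation:
Gen 0: 10110001
Gen 1 (rule 90): 00111010
Gen 2 (rule 169): 10110100
Gen 3 (rule 149): 10000111
Gen 4 (rule 18): 01001000
Gen 5 (rule 90): 10110100
Gen 6 (rule 169): 01101001
Gen 7 (rule 149): 00001101
Gen 8 (rule 18): 00010000
Gen 9 (rule 90): 00101000
Gen 10 (rule 169): 10010011
Gen 11 (rule 149): 11011000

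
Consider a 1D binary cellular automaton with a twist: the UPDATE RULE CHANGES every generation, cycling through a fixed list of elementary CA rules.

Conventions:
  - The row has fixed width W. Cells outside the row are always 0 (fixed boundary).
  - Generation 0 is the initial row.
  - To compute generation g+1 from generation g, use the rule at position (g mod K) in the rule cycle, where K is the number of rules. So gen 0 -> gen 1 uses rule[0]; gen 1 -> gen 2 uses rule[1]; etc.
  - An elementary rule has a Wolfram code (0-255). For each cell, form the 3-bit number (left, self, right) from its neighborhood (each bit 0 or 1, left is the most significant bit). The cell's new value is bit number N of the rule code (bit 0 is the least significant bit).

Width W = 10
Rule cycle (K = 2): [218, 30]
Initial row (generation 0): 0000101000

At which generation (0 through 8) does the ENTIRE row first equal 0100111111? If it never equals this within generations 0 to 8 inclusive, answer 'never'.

Answer: never

Derivation:
Gen 0: 0000101000
Gen 1 (rule 218): 0001000100
Gen 2 (rule 30): 0011101110
Gen 3 (rule 218): 0111101111
Gen 4 (rule 30): 1100001000
Gen 5 (rule 218): 1110010100
Gen 6 (rule 30): 1001110110
Gen 7 (rule 218): 0111110111
Gen 8 (rule 30): 1100000100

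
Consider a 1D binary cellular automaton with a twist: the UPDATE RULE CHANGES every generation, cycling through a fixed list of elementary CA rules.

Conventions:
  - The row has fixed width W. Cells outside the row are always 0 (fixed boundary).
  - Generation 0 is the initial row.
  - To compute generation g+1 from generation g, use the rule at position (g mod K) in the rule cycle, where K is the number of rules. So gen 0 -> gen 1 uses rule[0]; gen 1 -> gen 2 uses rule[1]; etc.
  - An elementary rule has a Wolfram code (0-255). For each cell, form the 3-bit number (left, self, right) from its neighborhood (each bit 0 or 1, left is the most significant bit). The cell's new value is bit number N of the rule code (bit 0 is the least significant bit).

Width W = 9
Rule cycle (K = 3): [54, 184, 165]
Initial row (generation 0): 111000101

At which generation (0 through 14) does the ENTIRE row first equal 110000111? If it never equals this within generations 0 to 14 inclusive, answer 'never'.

Answer: never

Derivation:
Gen 0: 111000101
Gen 1 (rule 54): 000101111
Gen 2 (rule 184): 000011110
Gen 3 (rule 165): 111001100
Gen 4 (rule 54): 000110010
Gen 5 (rule 184): 000101001
Gen 6 (rule 165): 110111001
Gen 7 (rule 54): 001000111
Gen 8 (rule 184): 000100110
Gen 9 (rule 165): 110100000
Gen 10 (rule 54): 001110000
Gen 11 (rule 184): 001101000
Gen 12 (rule 165): 100011011
Gen 13 (rule 54): 110100100
Gen 14 (rule 184): 101010010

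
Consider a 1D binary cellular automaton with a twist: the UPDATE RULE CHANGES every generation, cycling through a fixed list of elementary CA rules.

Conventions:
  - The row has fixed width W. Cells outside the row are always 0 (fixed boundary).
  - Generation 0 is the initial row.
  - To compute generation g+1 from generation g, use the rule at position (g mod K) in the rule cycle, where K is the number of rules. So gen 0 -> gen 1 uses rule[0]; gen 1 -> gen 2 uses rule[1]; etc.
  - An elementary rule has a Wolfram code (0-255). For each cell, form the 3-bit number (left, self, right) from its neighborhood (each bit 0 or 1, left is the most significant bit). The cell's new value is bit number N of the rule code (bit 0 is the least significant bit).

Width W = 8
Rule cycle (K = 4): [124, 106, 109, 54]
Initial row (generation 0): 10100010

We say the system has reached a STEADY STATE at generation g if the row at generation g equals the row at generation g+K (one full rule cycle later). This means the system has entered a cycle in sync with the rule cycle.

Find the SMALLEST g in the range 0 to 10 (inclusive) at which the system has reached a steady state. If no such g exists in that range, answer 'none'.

Gen 0: 10100010
Gen 1 (rule 124): 11110011
Gen 2 (rule 106): 10010111
Gen 3 (rule 109): 10011101
Gen 4 (rule 54): 11100011
Gen 5 (rule 124): 10110011
Gen 6 (rule 106): 01110111
Gen 7 (rule 109): 01011101
Gen 8 (rule 54): 11100011
Gen 9 (rule 124): 10110011
Gen 10 (rule 106): 01110111
Gen 11 (rule 109): 01011101
Gen 12 (rule 54): 11100011
Gen 13 (rule 124): 10110011
Gen 14 (rule 106): 01110111

Answer: 4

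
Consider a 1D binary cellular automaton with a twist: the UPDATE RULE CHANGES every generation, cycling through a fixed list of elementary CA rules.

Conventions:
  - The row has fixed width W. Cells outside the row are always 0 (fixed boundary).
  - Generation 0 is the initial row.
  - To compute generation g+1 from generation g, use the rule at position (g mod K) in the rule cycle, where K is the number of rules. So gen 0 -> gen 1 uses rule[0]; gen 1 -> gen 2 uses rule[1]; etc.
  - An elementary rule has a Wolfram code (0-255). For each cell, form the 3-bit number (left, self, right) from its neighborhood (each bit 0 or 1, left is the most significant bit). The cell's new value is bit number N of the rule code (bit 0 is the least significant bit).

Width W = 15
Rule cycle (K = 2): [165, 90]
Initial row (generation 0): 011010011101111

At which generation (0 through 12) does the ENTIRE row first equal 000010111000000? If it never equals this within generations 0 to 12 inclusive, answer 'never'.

Gen 0: 011010011101111
Gen 1 (rule 165): 000110001010110
Gen 2 (rule 90): 001111010000111
Gen 3 (rule 165): 100110110110010
Gen 4 (rule 90): 011110110111101
Gen 5 (rule 165): 001101001011011
Gen 6 (rule 90): 011100110011011
Gen 7 (rule 165): 001000000000100
Gen 8 (rule 90): 010100000001010
Gen 9 (rule 165): 011101111101110
Gen 10 (rule 90): 110101000101011
Gen 11 (rule 165): 001111010111100
Gen 12 (rule 90): 011001000100110

Answer: never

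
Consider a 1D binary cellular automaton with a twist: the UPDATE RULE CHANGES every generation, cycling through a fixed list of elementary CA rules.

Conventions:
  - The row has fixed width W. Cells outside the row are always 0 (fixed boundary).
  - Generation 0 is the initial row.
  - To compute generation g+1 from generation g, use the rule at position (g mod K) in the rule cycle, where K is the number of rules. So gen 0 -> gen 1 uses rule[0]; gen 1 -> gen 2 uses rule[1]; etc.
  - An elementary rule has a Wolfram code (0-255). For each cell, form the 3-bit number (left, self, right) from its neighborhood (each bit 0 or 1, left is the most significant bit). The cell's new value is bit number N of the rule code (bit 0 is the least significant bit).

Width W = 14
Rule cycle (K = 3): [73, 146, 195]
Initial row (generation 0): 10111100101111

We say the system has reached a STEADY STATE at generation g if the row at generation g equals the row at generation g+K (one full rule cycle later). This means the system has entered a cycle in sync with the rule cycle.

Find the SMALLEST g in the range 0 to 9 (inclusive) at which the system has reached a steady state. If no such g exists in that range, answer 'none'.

Answer: none

Derivation:
Gen 0: 10111100101111
Gen 1 (rule 73): 00100100001001
Gen 2 (rule 146): 01011010010110
Gen 3 (rule 195): 10001000100010
Gen 4 (rule 73): 00100010001000
Gen 5 (rule 146): 01010101010100
Gen 6 (rule 195): 10000000000001
Gen 7 (rule 73): 00111111111100
Gen 8 (rule 146): 01011111111010
Gen 9 (rule 195): 10001111111000
Gen 10 (rule 73): 00101000001011
Gen 11 (rule 146): 01000100010000
Gen 12 (rule 195): 10011001100111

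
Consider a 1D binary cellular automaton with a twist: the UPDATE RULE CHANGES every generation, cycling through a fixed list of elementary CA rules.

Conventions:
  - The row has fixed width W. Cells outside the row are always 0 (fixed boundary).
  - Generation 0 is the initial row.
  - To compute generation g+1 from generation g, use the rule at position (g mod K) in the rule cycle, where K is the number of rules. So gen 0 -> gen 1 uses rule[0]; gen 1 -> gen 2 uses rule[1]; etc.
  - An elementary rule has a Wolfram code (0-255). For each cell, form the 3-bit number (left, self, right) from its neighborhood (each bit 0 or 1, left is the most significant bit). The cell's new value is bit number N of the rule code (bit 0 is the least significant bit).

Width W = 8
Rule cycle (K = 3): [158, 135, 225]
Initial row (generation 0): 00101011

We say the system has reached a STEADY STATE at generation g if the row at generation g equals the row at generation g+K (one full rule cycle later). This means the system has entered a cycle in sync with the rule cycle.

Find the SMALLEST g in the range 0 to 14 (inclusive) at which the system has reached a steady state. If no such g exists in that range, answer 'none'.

Gen 0: 00101011
Gen 1 (rule 158): 01101010
Gen 2 (rule 135): 10001010
Gen 3 (rule 225): 00100100
Gen 4 (rule 158): 01111110
Gen 5 (rule 135): 10111100
Gen 6 (rule 225): 01011101
Gen 7 (rule 158): 11011001
Gen 8 (rule 135): 00000011
Gen 9 (rule 225): 11111001
Gen 10 (rule 158): 11110111
Gen 11 (rule 135): 01100010
Gen 12 (rule 225): 00101000
Gen 13 (rule 158): 01101100
Gen 14 (rule 135): 10000001
Gen 15 (rule 225): 00111100
Gen 16 (rule 158): 01111010
Gen 17 (rule 135): 10110010

Answer: none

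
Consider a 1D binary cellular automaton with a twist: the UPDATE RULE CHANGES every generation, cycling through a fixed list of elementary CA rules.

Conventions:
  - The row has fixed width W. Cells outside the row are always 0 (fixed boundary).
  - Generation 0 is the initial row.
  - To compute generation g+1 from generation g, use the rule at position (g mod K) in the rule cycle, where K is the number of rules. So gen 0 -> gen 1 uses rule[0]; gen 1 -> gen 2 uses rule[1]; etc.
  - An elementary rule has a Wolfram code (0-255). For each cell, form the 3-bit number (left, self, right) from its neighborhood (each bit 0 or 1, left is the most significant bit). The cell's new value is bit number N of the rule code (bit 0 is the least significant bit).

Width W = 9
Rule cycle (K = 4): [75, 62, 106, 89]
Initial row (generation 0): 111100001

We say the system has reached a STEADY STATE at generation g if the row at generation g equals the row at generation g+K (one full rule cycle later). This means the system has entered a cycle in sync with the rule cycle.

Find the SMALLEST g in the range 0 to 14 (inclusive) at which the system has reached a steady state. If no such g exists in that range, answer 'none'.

Answer: 4

Derivation:
Gen 0: 111100001
Gen 1 (rule 75): 100101110
Gen 2 (rule 62): 111111001
Gen 3 (rule 106): 100001010
Gen 4 (rule 89): 011100001
Gen 5 (rule 75): 110101110
Gen 6 (rule 62): 101111001
Gen 7 (rule 106): 011001010
Gen 8 (rule 89): 011100001
Gen 9 (rule 75): 110101110
Gen 10 (rule 62): 101111001
Gen 11 (rule 106): 011001010
Gen 12 (rule 89): 011100001
Gen 13 (rule 75): 110101110
Gen 14 (rule 62): 101111001
Gen 15 (rule 106): 011001010
Gen 16 (rule 89): 011100001
Gen 17 (rule 75): 110101110
Gen 18 (rule 62): 101111001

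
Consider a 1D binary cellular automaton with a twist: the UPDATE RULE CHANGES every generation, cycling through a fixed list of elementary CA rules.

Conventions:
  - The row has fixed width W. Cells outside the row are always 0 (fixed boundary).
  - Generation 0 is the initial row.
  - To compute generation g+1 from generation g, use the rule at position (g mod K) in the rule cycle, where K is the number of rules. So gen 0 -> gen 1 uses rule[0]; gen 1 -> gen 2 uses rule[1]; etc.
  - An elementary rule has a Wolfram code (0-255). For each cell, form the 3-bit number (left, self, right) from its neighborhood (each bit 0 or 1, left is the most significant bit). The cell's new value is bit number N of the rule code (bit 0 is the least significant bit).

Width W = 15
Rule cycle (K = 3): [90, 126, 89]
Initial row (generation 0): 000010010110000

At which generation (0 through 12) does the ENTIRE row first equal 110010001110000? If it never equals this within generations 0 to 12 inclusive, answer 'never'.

Answer: 10

Derivation:
Gen 0: 000010010110000
Gen 1 (rule 90): 000101100111000
Gen 2 (rule 126): 001111111101100
Gen 3 (rule 89): 101000000101111
Gen 4 (rule 90): 000100001001001
Gen 5 (rule 126): 001110011111111
Gen 6 (rule 89): 101011010000001
Gen 7 (rule 90): 000011001000010
Gen 8 (rule 126): 000111111100111
Gen 9 (rule 89): 110100000110101
Gen 10 (rule 90): 110010001110000
Gen 11 (rule 126): 111111011011000
Gen 12 (rule 89): 100001011011111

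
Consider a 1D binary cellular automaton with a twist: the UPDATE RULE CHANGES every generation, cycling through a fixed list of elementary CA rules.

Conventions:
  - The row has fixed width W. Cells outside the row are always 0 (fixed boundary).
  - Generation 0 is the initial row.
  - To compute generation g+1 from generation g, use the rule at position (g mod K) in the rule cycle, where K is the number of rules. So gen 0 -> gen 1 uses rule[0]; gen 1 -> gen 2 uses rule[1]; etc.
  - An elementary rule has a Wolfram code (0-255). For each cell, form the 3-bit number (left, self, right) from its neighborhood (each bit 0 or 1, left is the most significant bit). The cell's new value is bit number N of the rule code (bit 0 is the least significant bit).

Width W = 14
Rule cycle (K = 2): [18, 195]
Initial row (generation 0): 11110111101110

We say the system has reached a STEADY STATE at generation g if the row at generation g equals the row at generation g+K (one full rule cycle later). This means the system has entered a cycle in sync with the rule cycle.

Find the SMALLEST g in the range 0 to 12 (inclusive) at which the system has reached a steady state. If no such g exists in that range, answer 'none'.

Gen 0: 11110111101110
Gen 1 (rule 18): 00000000000001
Gen 2 (rule 195): 11111111111110
Gen 3 (rule 18): 00000000000001
Gen 4 (rule 195): 11111111111110
Gen 5 (rule 18): 00000000000001
Gen 6 (rule 195): 11111111111110
Gen 7 (rule 18): 00000000000001
Gen 8 (rule 195): 11111111111110
Gen 9 (rule 18): 00000000000001
Gen 10 (rule 195): 11111111111110
Gen 11 (rule 18): 00000000000001
Gen 12 (rule 195): 11111111111110
Gen 13 (rule 18): 00000000000001
Gen 14 (rule 195): 11111111111110

Answer: 1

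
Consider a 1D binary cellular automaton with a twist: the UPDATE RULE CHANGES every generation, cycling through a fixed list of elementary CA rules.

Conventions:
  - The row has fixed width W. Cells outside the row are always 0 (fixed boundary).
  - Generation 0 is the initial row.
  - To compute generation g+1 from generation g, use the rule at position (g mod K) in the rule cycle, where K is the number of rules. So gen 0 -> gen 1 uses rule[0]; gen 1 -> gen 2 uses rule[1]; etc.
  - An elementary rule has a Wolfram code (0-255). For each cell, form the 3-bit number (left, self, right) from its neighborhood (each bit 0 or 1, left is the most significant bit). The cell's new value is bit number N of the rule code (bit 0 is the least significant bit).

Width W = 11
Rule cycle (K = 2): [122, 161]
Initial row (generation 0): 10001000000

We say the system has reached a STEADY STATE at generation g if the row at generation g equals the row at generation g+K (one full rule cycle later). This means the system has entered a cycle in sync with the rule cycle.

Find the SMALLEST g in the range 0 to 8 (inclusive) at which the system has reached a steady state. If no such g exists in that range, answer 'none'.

Gen 0: 10001000000
Gen 1 (rule 122): 01010100000
Gen 2 (rule 161): 00101001111
Gen 3 (rule 122): 01010111001
Gen 4 (rule 161): 00101010000
Gen 5 (rule 122): 01010101000
Gen 6 (rule 161): 00101010011
Gen 7 (rule 122): 01010101111
Gen 8 (rule 161): 00101010110
Gen 9 (rule 122): 01010101111
Gen 10 (rule 161): 00101010110

Answer: 7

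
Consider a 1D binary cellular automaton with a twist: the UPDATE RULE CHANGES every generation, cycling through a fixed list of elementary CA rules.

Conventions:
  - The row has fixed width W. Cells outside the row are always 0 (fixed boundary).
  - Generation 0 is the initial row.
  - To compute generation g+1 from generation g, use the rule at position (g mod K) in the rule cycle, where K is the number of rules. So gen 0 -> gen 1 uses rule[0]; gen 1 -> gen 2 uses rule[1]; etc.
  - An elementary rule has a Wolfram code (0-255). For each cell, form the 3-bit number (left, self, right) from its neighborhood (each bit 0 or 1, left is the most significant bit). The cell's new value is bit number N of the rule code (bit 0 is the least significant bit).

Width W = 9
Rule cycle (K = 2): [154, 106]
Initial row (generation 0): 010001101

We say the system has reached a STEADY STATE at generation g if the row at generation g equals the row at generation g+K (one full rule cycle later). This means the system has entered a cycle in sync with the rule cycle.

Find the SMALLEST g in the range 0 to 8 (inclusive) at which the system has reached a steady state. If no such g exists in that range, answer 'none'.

Gen 0: 010001101
Gen 1 (rule 154): 101011000
Gen 2 (rule 106): 010111000
Gen 3 (rule 154): 100110100
Gen 4 (rule 106): 001111000
Gen 5 (rule 154): 011110100
Gen 6 (rule 106): 110011000
Gen 7 (rule 154): 101110100
Gen 8 (rule 106): 011011000
Gen 9 (rule 154): 110010100
Gen 10 (rule 106): 110101000

Answer: none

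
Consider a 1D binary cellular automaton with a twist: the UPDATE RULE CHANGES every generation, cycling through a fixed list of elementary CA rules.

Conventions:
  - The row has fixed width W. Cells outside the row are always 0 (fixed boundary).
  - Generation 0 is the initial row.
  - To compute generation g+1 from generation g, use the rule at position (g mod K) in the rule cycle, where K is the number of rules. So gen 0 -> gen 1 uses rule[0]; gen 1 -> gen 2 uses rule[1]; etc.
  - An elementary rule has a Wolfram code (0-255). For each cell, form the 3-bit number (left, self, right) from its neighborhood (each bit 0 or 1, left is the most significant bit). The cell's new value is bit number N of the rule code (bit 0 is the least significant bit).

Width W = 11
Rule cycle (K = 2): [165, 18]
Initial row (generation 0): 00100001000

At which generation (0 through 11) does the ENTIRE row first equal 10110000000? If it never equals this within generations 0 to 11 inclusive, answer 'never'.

Answer: never

Derivation:
Gen 0: 00100001000
Gen 1 (rule 165): 10101101011
Gen 2 (rule 18): 00000000000
Gen 3 (rule 165): 11111111111
Gen 4 (rule 18): 00000000000
Gen 5 (rule 165): 11111111111
Gen 6 (rule 18): 00000000000
Gen 7 (rule 165): 11111111111
Gen 8 (rule 18): 00000000000
Gen 9 (rule 165): 11111111111
Gen 10 (rule 18): 00000000000
Gen 11 (rule 165): 11111111111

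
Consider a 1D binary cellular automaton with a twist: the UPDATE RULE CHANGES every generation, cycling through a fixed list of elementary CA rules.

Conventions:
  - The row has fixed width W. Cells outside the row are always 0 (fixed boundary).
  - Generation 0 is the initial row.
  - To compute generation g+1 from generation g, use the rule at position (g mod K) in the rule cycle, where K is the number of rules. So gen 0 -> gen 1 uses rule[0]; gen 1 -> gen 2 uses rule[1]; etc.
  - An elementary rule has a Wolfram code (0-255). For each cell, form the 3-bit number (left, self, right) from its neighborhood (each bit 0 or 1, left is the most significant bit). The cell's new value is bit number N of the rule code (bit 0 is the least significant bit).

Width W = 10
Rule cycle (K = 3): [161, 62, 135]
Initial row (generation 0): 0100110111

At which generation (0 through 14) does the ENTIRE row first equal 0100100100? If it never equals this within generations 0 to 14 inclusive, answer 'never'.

Gen 0: 0100110111
Gen 1 (rule 161): 0000001010
Gen 2 (rule 62): 0000011111
Gen 3 (rule 135): 1111101110
Gen 4 (rule 161): 0111010100
Gen 5 (rule 62): 1100111110
Gen 6 (rule 135): 0001011100
Gen 7 (rule 161): 1100101001
Gen 8 (rule 62): 1011111111
Gen 9 (rule 135): 1001111110
Gen 10 (rule 161): 0000111100
Gen 11 (rule 62): 0001100010
Gen 12 (rule 135): 1110001110
Gen 13 (rule 161): 0100100100
Gen 14 (rule 62): 1111111110

Answer: 13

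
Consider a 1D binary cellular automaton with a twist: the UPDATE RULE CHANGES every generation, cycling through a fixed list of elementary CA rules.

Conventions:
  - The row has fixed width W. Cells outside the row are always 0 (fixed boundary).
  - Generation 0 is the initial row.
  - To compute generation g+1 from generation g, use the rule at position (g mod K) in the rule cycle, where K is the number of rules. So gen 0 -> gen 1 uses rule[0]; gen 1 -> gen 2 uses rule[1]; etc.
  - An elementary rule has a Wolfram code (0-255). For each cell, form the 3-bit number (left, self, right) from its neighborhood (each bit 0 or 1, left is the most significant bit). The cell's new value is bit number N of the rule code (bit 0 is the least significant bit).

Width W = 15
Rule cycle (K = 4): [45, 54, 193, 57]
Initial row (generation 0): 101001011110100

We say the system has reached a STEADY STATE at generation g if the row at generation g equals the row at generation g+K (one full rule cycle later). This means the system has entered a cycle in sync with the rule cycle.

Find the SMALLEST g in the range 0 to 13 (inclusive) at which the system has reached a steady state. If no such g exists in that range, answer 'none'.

Answer: 6

Derivation:
Gen 0: 101001011110100
Gen 1 (rule 45): 111001110001101
Gen 2 (rule 54): 000110001010011
Gen 3 (rule 193): 110010100000001
Gen 4 (rule 57): 101001011111100
Gen 5 (rule 45): 111001110000001
Gen 6 (rule 54): 000110001000011
Gen 7 (rule 193): 110010100011001
Gen 8 (rule 57): 101001011010100
Gen 9 (rule 45): 111001110111101
Gen 10 (rule 54): 000110001000011
Gen 11 (rule 193): 110010100011001
Gen 12 (rule 57): 101001011010100
Gen 13 (rule 45): 111001110111101
Gen 14 (rule 54): 000110001000011
Gen 15 (rule 193): 110010100011001
Gen 16 (rule 57): 101001011010100
Gen 17 (rule 45): 111001110111101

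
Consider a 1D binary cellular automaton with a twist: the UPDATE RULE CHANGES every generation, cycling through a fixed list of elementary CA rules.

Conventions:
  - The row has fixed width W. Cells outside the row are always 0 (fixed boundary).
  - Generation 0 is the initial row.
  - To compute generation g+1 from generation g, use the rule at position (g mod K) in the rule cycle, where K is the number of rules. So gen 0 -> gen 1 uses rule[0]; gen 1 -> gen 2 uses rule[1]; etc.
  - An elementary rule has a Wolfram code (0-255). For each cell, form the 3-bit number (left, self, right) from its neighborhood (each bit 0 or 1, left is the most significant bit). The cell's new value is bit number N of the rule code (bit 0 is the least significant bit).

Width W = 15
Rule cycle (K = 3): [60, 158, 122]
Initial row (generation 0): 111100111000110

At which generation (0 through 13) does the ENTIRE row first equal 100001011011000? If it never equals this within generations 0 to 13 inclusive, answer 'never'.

Answer: never

Derivation:
Gen 0: 111100111000110
Gen 1 (rule 60): 100010100100101
Gen 2 (rule 158): 110110111111101
Gen 3 (rule 122): 111111100000110
Gen 4 (rule 60): 100000010000101
Gen 5 (rule 158): 110000111001101
Gen 6 (rule 122): 111001101111110
Gen 7 (rule 60): 100101011000001
Gen 8 (rule 158): 111101010100011
Gen 9 (rule 122): 100110101010111
Gen 10 (rule 60): 110101111111100
Gen 11 (rule 158): 100101111111010
Gen 12 (rule 122): 011011000001101
Gen 13 (rule 60): 010110100001011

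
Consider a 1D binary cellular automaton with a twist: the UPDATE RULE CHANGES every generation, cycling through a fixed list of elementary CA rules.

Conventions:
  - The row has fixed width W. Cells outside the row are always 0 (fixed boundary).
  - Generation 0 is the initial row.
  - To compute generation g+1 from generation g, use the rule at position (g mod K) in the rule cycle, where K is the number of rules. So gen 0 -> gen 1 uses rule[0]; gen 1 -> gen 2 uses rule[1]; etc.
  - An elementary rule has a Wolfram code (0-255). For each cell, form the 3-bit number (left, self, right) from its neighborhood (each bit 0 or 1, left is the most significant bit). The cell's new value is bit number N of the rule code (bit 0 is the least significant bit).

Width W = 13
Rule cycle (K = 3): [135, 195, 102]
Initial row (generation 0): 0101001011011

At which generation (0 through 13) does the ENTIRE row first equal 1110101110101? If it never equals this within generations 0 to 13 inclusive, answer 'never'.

Answer: never

Derivation:
Gen 0: 0101001011011
Gen 1 (rule 135): 1101011000000
Gen 2 (rule 195): 0100001011111
Gen 3 (rule 102): 1100011100001
Gen 4 (rule 135): 0001101001111
Gen 5 (rule 195): 1110100010111
Gen 6 (rule 102): 0011100111001
Gen 7 (rule 135): 1101001010011
Gen 8 (rule 195): 0100010000101
Gen 9 (rule 102): 1100110001111
Gen 10 (rule 135): 0001000110110
Gen 11 (rule 195): 1110011010010
Gen 12 (rule 102): 0010101110110
Gen 13 (rule 135): 1110100100000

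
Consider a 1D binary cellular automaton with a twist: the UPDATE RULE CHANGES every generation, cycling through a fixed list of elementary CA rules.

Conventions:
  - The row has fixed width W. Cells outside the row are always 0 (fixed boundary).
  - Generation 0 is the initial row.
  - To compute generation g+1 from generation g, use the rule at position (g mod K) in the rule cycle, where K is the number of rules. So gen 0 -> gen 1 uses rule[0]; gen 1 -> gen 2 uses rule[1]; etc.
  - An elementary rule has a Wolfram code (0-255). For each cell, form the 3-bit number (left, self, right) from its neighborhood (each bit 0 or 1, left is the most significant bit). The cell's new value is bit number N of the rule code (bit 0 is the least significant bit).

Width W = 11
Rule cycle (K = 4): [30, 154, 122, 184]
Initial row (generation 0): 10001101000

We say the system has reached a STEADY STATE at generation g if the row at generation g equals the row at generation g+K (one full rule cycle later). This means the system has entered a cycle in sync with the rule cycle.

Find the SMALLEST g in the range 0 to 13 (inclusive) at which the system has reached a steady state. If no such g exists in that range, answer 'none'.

Gen 0: 10001101000
Gen 1 (rule 30): 11011001100
Gen 2 (rule 154): 10010111010
Gen 3 (rule 122): 01101101101
Gen 4 (rule 184): 01011011010
Gen 5 (rule 30): 11010010011
Gen 6 (rule 154): 10001101110
Gen 7 (rule 122): 01011111011
Gen 8 (rule 184): 00111110110
Gen 9 (rule 30): 01100000101
Gen 10 (rule 154): 11010001000
Gen 11 (rule 122): 11101010100
Gen 12 (rule 184): 11010101010
Gen 13 (rule 30): 10010101011
Gen 14 (rule 154): 01100000010
Gen 15 (rule 122): 11110000101
Gen 16 (rule 184): 11101000010
Gen 17 (rule 30): 10001100111

Answer: none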